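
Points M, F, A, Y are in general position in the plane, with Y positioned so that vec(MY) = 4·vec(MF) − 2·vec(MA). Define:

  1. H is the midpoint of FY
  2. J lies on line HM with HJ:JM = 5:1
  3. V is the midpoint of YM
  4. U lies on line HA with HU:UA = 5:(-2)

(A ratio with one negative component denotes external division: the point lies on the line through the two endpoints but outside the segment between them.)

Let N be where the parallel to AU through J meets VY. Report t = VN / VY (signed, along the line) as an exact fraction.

t = -13/18

Assign M = (0, 0), F = (1, 0), A = (0, 1), Y = (4, -2) — the answer is frame-independent, so this choice is without loss of generality.
1. H is the midpoint of FY ⇒ H = (5/2, -1)
2. J lies on line HM with HJ:JM = 5:1 ⇒ J = (5/12, -1/6)
3. V is the midpoint of YM ⇒ V = (2, -1)
4. U lies on line HA with HU:UA = 5:(-2) ⇒ U = (-5/3, 7/3)
through J parallel to AU: direction (-5/3, 4/3); meets VY at N = (5/9, -5/18)
N = V + t·(Y−V) with t = -13/18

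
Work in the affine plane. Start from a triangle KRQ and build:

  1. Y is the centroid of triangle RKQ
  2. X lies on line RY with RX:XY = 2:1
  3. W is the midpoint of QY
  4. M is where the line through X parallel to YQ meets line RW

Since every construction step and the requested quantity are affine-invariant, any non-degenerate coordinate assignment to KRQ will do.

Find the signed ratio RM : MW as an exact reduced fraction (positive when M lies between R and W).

Choose coordinates K = (0, 0), R = (1, 0), Q = (0, 1).
1. Y is the centroid of triangle RKQ ⇒ Y = (1/3, 1/3)
2. X lies on line RY with RX:XY = 2:1 ⇒ X = (5/9, 2/9)
3. W is the midpoint of QY ⇒ W = (1/6, 2/3)
4. M is where the line through X parallel to YQ meets line RW ⇒ M = (4/9, 4/9)
M = R + t·(W−R) with t = 2/3, so RM:MW = t:(1−t) = 2/3:1/3

RM:MW = 2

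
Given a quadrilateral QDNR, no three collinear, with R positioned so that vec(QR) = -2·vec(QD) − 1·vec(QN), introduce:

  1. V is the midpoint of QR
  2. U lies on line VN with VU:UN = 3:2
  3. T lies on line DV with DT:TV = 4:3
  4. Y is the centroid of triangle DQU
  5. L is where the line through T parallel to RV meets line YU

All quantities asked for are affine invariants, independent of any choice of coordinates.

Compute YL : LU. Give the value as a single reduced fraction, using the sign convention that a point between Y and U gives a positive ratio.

Set Q = (0, 0), D = (1, 0), N = (0, 1), R = (-2, -1); any affine frame gives the same invariant.
1. V is the midpoint of QR ⇒ V = (-1, -1/2)
2. U lies on line VN with VU:UN = 3:2 ⇒ U = (-2/5, 2/5)
3. T lies on line DV with DT:TV = 4:3 ⇒ T = (-1/7, -2/7)
4. Y is the centroid of triangle DQU ⇒ Y = (1/5, 2/15)
5. L is where the line through T parallel to RV meets line YU ⇒ L = (55/119, 2/119)
L = Y + t·(U−Y) with t = -52/119, so YL:LU = t:(1−t) = -52/119:171/119

YL:LU = -52/171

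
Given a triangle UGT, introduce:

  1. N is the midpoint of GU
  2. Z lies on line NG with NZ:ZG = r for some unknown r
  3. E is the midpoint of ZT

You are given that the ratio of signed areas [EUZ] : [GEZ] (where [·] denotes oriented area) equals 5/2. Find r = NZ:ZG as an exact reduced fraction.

Set U = (0, 0), G = (1, 0), T = (0, 1); any affine frame gives the same invariant.
1. N is the midpoint of GU ⇒ N = (1/2, 0)
2. With NZ:ZG = r, write λ = r/(r+1) so Z = N + λ·(G−N); Z is affine-linear in λ
3. E is the midpoint of ZT ⇒ E is an affine combination of earlier points and hence also affine-linear in λ
Every point depending on Z is an affine combination of Z and λ-independent points, so each such coordinate is linear in λ; the λ² term in each signed area is a multiple of (G−N)×(G−N) = 0, so 2·[EUZ] and 2·[GEZ] are each linear in λ. Evaluating at λ=0 and λ=1:
  2·[EUZ] = 1/4·λ + 1/4,   2·[GEZ] = -1/4·λ + 1/4
So [EUZ]:[GEZ] = (1/4·λ + 1/4) / (-1/4·λ + 1/4). Setting this equal to 5/2:
  1/4·λ + 1/4 = 5/2·(-1/4·λ + 1/4)  ⇒  λ = 3/7
Then r = λ/(1−λ) = (3/7)/(4/7) = 3/4. Check: with r = 3/4, Z = (5/7, 0) and [EUZ]:[GEZ] = 5/2 as required.

r = 3/4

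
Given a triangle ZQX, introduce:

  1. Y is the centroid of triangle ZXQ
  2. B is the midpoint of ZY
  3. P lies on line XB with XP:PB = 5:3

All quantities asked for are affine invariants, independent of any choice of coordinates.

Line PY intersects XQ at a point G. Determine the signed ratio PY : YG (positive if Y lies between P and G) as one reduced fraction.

PY:YG = 1/4

Assign Z = (0, 0), Q = (1, 0), X = (0, 1) — the answer is frame-independent, so this choice is without loss of generality.
1. Y is the centroid of triangle ZXQ ⇒ Y = (1/3, 1/3)
2. B is the midpoint of ZY ⇒ B = (1/6, 1/6)
3. P lies on line XB with XP:PB = 5:3 ⇒ P = (5/48, 23/48)
line PY meets XQ at G = (5/4, -1/4)
Y = P + t·(G−P) with t = 1/5, so PY:YG = 1/5:4/5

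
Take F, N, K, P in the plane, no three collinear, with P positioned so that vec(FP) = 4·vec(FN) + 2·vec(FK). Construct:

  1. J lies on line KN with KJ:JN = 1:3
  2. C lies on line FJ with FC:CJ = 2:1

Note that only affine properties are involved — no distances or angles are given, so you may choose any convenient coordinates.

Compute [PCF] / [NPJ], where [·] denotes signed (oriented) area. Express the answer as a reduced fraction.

[PCF]:[NPJ] = 4/9

Assign F = (0, 0), N = (1, 0), K = (0, 1), P = (4, 2) — the answer is frame-independent, so this choice is without loss of generality.
1. J lies on line KN with KJ:JN = 1:3 ⇒ J = (1/4, 3/4)
2. C lies on line FJ with FC:CJ = 2:1 ⇒ C = (1/6, 1/2)
2·[PCF] = 5/3, 2·[NPJ] = 15/4
[PCF]:[NPJ] = 5/3:15/4 = 4/9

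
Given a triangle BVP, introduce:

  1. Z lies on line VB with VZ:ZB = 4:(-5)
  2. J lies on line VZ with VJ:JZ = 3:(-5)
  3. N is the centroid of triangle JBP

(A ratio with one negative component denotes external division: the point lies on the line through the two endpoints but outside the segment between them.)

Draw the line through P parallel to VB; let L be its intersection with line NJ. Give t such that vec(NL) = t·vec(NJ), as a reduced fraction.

Choose coordinates B = (0, 0), V = (1, 0), P = (0, 1).
1. Z lies on line VB with VZ:ZB = 4:(-5) ⇒ Z = (5, 0)
2. J lies on line VZ with VJ:JZ = 3:(-5) ⇒ J = (-5, 0)
3. N is the centroid of triangle JBP ⇒ N = (-5/3, 1/3)
through P parallel to VB: direction (-1, 0); meets NJ at L = (5, 1)
L = N + t·(J−N) with t = -2

t = -2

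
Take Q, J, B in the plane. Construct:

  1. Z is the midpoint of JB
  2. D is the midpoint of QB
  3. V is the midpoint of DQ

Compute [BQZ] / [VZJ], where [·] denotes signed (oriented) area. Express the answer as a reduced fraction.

Set Q = (0, 0), J = (1, 0), B = (0, 1); any affine frame gives the same invariant.
1. Z is the midpoint of JB ⇒ Z = (1/2, 1/2)
2. D is the midpoint of QB ⇒ D = (0, 1/2)
3. V is the midpoint of DQ ⇒ V = (0, 1/4)
2·[BQZ] = 1/2, 2·[VZJ] = -3/8
[BQZ]:[VZJ] = 1/2:-3/8 = -4/3

[BQZ]:[VZJ] = -4/3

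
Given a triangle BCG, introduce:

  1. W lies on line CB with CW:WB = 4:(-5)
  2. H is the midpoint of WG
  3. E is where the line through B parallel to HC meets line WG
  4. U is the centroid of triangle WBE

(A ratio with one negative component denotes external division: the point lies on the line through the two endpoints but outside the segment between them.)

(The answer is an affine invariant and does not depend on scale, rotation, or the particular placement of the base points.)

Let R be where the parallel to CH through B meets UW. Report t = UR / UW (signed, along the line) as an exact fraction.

Choose coordinates B = (0, 0), C = (1, 0), G = (0, 1).
1. W lies on line CB with CW:WB = 4:(-5) ⇒ W = (5, 0)
2. H is the midpoint of WG ⇒ H = (5/2, 1/2)
3. E is where the line through B parallel to HC meets line WG ⇒ E = (15/8, 5/8)
4. U is the centroid of triangle WBE ⇒ U = (55/24, 5/24)
through B parallel to CH: direction (3/2, 1/2); meets UW at R = (15/16, 5/16)
R = U + t·(W−U) with t = -1/2

t = -1/2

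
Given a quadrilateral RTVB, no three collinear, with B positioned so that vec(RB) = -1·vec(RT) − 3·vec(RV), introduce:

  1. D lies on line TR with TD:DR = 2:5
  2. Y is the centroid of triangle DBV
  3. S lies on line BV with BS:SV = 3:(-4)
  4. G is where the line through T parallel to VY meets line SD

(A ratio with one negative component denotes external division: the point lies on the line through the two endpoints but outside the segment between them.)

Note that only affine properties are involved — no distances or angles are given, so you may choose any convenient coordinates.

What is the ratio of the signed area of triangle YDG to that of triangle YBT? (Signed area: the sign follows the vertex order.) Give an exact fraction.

Work in coordinates with R = (0, 0), T = (1, 0), V = (0, 1), B = (-1, -3).
1. D lies on line TR with TD:DR = 2:5 ⇒ D = (5/7, 0)
2. Y is the centroid of triangle DBV ⇒ Y = (-2/21, -2/3)
3. S lies on line BV with BS:SV = 3:(-4) ⇒ S = (-4, -15)
4. G is where the line through T parallel to VY meets line SD ⇒ G = (67/63, 10/9)
2·[YDG] = 2/3, 2·[YBT] = 41/21
[YDG]:[YBT] = 2/3:41/21 = 14/41

[YDG]:[YBT] = 14/41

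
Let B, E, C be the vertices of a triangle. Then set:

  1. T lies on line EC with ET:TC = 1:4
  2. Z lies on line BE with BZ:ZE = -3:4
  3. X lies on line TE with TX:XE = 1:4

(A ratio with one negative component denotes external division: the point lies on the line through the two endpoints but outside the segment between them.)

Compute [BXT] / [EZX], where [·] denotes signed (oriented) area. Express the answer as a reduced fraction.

Assign B = (0, 0), E = (1, 0), C = (0, 1) — the answer is frame-independent, so this choice is without loss of generality.
1. T lies on line EC with ET:TC = 1:4 ⇒ T = (4/5, 1/5)
2. Z lies on line BE with BZ:ZE = -3:4 ⇒ Z = (-3, 0)
3. X lies on line TE with TX:XE = 1:4 ⇒ X = (21/25, 4/25)
2·[BXT] = 1/25, 2·[EZX] = -16/25
[BXT]:[EZX] = 1/25:-16/25 = -1/16

[BXT]:[EZX] = -1/16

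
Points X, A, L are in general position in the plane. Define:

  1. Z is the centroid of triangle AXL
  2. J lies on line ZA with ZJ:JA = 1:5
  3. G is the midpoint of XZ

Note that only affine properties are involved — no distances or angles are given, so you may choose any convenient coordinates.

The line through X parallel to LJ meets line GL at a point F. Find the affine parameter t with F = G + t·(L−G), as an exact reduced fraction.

Set X = (0, 0), A = (1, 0), L = (0, 1); any affine frame gives the same invariant.
1. Z is the centroid of triangle AXL ⇒ Z = (1/3, 1/3)
2. J lies on line ZA with ZJ:JA = 1:5 ⇒ J = (4/9, 5/18)
3. G is the midpoint of XZ ⇒ G = (1/6, 1/6)
through X parallel to LJ: direction (4/9, -13/18); meets GL at F = (8/27, -13/27)
F = G + t·(L−G) with t = -7/9

t = -7/9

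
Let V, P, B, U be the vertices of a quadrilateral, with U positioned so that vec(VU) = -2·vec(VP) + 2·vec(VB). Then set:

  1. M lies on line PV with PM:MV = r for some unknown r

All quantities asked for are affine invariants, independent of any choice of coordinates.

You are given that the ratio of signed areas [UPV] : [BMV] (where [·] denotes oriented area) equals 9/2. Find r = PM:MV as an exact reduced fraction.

Set V = (0, 0), P = (1, 0), B = (0, 1), U = (-2, 2); any affine frame gives the same invariant.
1. With PM:MV = r, write λ = r/(r+1) so M = P + λ·(V−P); M is affine-linear in λ
Every point depending on M is an affine combination of M and λ-independent points, so each such coordinate is linear in λ; the λ² term in each signed area is a multiple of (V−P)×(V−P) = 0, so 2·[UPV] and 2·[BMV] are each linear in λ. Evaluating at λ=0 and λ=1:
  2·[UPV] = -2,   2·[BMV] = λ − 1
So [UPV]:[BMV] = (-2) / (λ − 1). Setting this equal to 9/2:
  -2 = 9/2·(λ − 1)  ⇒  λ = 5/9
Then r = λ/(1−λ) = (5/9)/(4/9) = 5/4. Check: with r = 5/4, M = (4/9, 0) and [UPV]:[BMV] = 9/2 as required.

r = 5/4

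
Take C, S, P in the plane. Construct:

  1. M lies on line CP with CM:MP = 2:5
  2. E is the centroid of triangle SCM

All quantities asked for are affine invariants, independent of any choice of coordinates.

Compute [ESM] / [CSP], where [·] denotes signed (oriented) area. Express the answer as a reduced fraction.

[ESM]:[CSP] = 2/21

Work in coordinates with C = (0, 0), S = (1, 0), P = (0, 1).
1. M lies on line CP with CM:MP = 2:5 ⇒ M = (0, 2/7)
2. E is the centroid of triangle SCM ⇒ E = (1/3, 2/21)
2·[ESM] = 2/21, 2·[CSP] = 1
[ESM]:[CSP] = 2/21:1 = 2/21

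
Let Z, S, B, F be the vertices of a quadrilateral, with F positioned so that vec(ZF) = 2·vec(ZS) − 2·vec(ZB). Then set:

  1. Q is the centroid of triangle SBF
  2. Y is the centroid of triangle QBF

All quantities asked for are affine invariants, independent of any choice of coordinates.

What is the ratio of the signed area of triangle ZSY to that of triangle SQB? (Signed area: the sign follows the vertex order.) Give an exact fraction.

Work in coordinates with Z = (0, 0), S = (1, 0), B = (0, 1), F = (2, -2).
1. Q is the centroid of triangle SBF ⇒ Q = (1, -1/3)
2. Y is the centroid of triangle QBF ⇒ Y = (1, -4/9)
2·[ZSY] = -4/9, 2·[SQB] = -1/3
[ZSY]:[SQB] = -4/9:-1/3 = 4/3

[ZSY]:[SQB] = 4/3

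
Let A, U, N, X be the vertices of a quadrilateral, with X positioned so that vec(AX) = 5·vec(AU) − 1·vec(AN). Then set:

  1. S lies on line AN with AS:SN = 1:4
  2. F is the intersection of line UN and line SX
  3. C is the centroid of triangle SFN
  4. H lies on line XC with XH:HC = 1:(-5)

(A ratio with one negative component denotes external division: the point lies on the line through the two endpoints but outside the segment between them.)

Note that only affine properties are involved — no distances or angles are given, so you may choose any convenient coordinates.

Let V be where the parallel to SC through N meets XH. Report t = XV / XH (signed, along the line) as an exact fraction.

t = -92/19

Work in coordinates with A = (0, 0), U = (1, 0), N = (0, 1), X = (5, -1).
1. S lies on line AN with AS:SN = 1:4 ⇒ S = (0, 1/5)
2. F is the intersection of line UN and line SX ⇒ F = (20/19, -1/19)
3. C is the centroid of triangle SFN ⇒ C = (20/57, 109/285)
4. H lies on line XC with XH:HC = 1:(-5) ⇒ H = (1405/228, -767/570)
through N parallel to SC: direction (20/57, 52/285); meets XH at V = (-680/1083, 3647/5415)
V = X + t·(H−X) with t = -92/19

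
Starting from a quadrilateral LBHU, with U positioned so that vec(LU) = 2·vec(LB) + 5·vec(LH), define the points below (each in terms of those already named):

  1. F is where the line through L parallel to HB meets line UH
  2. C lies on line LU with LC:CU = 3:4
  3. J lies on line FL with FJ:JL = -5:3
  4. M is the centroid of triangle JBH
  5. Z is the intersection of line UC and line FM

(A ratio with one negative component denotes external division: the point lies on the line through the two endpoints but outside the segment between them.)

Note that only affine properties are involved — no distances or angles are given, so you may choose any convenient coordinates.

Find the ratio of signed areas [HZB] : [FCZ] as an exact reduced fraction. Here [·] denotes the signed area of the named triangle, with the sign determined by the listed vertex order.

[HZB]:[FCZ] = -159/215

Work in coordinates with L = (0, 0), B = (1, 0), H = (0, 1), U = (2, 5).
1. F is where the line through L parallel to HB meets line UH ⇒ F = (-1/3, 1/3)
2. C lies on line LU with LC:CU = 3:4 ⇒ C = (6/7, 15/7)
3. J lies on line FL with FJ:JL = -5:3 ⇒ J = (1/2, -1/2)
4. M is the centroid of triangle JBH ⇒ M = (1/2, 1/6)
5. Z is the intersection of line UC and line FM ⇒ Z = (8/81, 20/81)
2·[HZB] = 53/81, 2·[FCZ] = -215/243
[HZB]:[FCZ] = 53/81:-215/243 = -159/215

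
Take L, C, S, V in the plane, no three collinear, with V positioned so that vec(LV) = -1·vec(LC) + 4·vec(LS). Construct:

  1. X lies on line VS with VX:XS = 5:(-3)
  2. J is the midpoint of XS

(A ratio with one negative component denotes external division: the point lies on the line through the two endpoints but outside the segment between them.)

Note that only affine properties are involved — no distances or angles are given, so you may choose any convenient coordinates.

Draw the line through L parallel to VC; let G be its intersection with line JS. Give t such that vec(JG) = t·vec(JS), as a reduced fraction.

t = -1/3

Choose coordinates L = (0, 0), C = (1, 0), S = (0, 1), V = (-1, 4).
1. X lies on line VS with VX:XS = 5:(-3) ⇒ X = (3/2, -7/2)
2. J is the midpoint of XS ⇒ J = (3/4, -5/4)
through L parallel to VC: direction (2, -4); meets JS at G = (1, -2)
G = J + t·(S−J) with t = -1/3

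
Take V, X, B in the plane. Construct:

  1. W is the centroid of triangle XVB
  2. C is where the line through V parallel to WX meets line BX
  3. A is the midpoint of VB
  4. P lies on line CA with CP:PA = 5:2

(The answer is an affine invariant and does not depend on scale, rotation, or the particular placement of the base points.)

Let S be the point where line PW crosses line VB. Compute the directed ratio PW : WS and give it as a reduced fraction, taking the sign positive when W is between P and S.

Work in coordinates with V = (0, 0), X = (1, 0), B = (0, 1).
1. W is the centroid of triangle XVB ⇒ W = (1/3, 1/3)
2. C is where the line through V parallel to WX meets line BX ⇒ C = (2, -1)
3. A is the midpoint of VB ⇒ A = (0, 1/2)
4. P lies on line CA with CP:PA = 5:2 ⇒ P = (4/7, 1/14)
line PW meets VB at S = (0, 7/10)
W = P + t·(S−P) with t = 5/12, so PW:WS = 5/12:7/12

PW:WS = 5/7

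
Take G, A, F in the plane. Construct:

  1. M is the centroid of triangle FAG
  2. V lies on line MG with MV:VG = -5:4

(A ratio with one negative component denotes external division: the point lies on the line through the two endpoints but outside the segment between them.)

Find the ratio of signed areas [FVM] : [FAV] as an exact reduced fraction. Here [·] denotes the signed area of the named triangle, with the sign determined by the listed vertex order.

Assign G = (0, 0), A = (1, 0), F = (0, 1) — the answer is frame-independent, so this choice is without loss of generality.
1. M is the centroid of triangle FAG ⇒ M = (1/3, 1/3)
2. V lies on line MG with MV:VG = -5:4 ⇒ V = (-4/3, -4/3)
2·[FVM] = 5/3, 2·[FAV] = -11/3
[FVM]:[FAV] = 5/3:-11/3 = -5/11

[FVM]:[FAV] = -5/11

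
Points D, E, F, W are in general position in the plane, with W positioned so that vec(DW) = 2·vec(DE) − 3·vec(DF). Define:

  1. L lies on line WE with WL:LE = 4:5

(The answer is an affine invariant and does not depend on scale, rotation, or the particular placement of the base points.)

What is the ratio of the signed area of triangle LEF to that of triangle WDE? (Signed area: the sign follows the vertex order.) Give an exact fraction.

[LEF]:[WDE] = -10/27

Work in coordinates with D = (0, 0), E = (1, 0), F = (0, 1), W = (2, -3).
1. L lies on line WE with WL:LE = 4:5 ⇒ L = (14/9, -5/3)
2·[LEF] = 10/9, 2·[WDE] = -3
[LEF]:[WDE] = 10/9:-3 = -10/27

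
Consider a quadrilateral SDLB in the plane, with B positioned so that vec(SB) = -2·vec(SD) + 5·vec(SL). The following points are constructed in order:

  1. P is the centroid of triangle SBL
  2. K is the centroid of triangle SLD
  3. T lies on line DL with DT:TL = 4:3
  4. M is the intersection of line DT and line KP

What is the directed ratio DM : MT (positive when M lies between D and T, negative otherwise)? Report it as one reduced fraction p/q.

DM:MT = -49/25

Assign S = (0, 0), D = (1, 0), L = (0, 1), B = (-2, 5) — the answer is frame-independent, so this choice is without loss of generality.
1. P is the centroid of triangle SBL ⇒ P = (-2/3, 2)
2. K is the centroid of triangle SLD ⇒ K = (1/3, 1/3)
3. T lies on line DL with DT:TL = 4:3 ⇒ T = (3/7, 4/7)
4. M is the intersection of line DT and line KP ⇒ M = (-1/6, 7/6)
M = D + t·(T−D) with t = 49/24, so DM:MT = t:(1−t) = 49/24:-25/24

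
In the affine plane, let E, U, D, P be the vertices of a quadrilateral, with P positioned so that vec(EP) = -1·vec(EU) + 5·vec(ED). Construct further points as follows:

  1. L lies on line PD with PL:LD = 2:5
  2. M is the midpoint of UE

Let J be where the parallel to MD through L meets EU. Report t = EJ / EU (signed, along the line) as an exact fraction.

t = 17/14

Set E = (0, 0), U = (1, 0), D = (0, 1), P = (-1, 5); any affine frame gives the same invariant.
1. L lies on line PD with PL:LD = 2:5 ⇒ L = (-5/7, 27/7)
2. M is the midpoint of UE ⇒ M = (1/2, 0)
through L parallel to MD: direction (-1/2, 1); meets EU at J = (17/14, 0)
J = E + t·(U−E) with t = 17/14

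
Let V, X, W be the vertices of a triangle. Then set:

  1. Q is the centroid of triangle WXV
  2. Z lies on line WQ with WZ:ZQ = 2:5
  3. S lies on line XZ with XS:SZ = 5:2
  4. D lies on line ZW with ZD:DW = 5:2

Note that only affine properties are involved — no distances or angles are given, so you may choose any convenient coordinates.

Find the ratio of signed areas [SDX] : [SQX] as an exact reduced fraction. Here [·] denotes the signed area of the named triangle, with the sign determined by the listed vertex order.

[SDX]:[SQX] = -2/7

Assign V = (0, 0), X = (1, 0), W = (0, 1) — the answer is frame-independent, so this choice is without loss of generality.
1. Q is the centroid of triangle WXV ⇒ Q = (1/3, 1/3)
2. Z lies on line WQ with WZ:ZQ = 2:5 ⇒ Z = (2/21, 17/21)
3. S lies on line XZ with XS:SZ = 5:2 ⇒ S = (52/147, 85/147)
4. D lies on line ZW with ZD:DW = 5:2 ⇒ D = (4/147, 139/147)
2·[SDX] = -50/1029, 2·[SQX] = 25/147
[SDX]:[SQX] = -50/1029:25/147 = -2/7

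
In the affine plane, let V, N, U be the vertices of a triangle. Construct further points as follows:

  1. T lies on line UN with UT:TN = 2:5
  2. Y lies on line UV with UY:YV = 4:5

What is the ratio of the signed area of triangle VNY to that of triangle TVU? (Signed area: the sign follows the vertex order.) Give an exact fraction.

Work in coordinates with V = (0, 0), N = (1, 0), U = (0, 1).
1. T lies on line UN with UT:TN = 2:5 ⇒ T = (2/7, 5/7)
2. Y lies on line UV with UY:YV = 4:5 ⇒ Y = (0, 5/9)
2·[VNY] = 5/9, 2·[TVU] = -2/7
[VNY]:[TVU] = 5/9:-2/7 = -35/18

[VNY]:[TVU] = -35/18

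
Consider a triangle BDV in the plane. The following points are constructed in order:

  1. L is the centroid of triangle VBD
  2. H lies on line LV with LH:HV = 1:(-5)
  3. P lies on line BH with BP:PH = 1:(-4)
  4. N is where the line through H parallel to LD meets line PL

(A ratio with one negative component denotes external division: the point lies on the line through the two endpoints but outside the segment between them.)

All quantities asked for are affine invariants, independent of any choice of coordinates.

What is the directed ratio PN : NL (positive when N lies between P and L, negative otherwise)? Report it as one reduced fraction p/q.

PN:NL = 4

Choose coordinates B = (0, 0), D = (1, 0), V = (0, 1).
1. L is the centroid of triangle VBD ⇒ L = (1/3, 1/3)
2. H lies on line LV with LH:HV = 1:(-5) ⇒ H = (5/12, 1/6)
3. P lies on line BH with BP:PH = 1:(-4) ⇒ P = (-5/36, -1/18)
4. N is where the line through H parallel to LD meets line PL ⇒ N = (43/180, 23/90)
N = P + t·(L−P) with t = 4/5, so PN:NL = t:(1−t) = 4/5:1/5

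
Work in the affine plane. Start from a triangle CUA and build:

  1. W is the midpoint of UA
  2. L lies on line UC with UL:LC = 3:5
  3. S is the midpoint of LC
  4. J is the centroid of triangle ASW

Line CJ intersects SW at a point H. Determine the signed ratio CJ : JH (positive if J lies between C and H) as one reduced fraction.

Set C = (0, 0), U = (1, 0), A = (0, 1); any affine frame gives the same invariant.
1. W is the midpoint of UA ⇒ W = (1/2, 1/2)
2. L lies on line UC with UL:LC = 3:5 ⇒ L = (5/8, 0)
3. S is the midpoint of LC ⇒ S = (5/16, 0)
4. J is the centroid of triangle ASW ⇒ J = (13/48, 1/2)
line CJ meets SW at H = (65/64, 15/8)
J = C + t·(H−C) with t = 4/15, so CJ:JH = 4/15:11/15

CJ:JH = 4/11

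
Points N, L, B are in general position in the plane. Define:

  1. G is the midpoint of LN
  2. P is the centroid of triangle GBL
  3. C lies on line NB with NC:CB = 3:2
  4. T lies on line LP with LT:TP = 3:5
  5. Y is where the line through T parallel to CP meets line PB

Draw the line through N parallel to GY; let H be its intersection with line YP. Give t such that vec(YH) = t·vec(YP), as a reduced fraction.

t = 38/5

Choose coordinates N = (0, 0), L = (1, 0), B = (0, 1).
1. G is the midpoint of LN ⇒ G = (1/2, 0)
2. P is the centroid of triangle GBL ⇒ P = (1/2, 1/3)
3. C lies on line NB with NC:CB = 3:2 ⇒ C = (0, 3/5)
4. T lies on line LP with LT:TP = 3:5 ⇒ T = (13/16, 1/8)
5. Y is where the line through T parallel to CP meets line PB ⇒ Y = (53/96, 19/72)
through N parallel to GY: direction (5/96, 19/72); meets YP at H = (5/32, 19/24)
H = Y + t·(P−Y) with t = 38/5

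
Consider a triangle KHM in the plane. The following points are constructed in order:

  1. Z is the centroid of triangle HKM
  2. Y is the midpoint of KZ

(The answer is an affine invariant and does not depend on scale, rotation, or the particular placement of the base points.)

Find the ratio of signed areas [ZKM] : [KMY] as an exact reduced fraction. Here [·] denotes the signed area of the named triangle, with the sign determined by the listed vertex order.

[ZKM]:[KMY] = 2

Choose coordinates K = (0, 0), H = (1, 0), M = (0, 1).
1. Z is the centroid of triangle HKM ⇒ Z = (1/3, 1/3)
2. Y is the midpoint of KZ ⇒ Y = (1/6, 1/6)
2·[ZKM] = -1/3, 2·[KMY] = -1/6
[ZKM]:[KMY] = -1/3:-1/6 = 2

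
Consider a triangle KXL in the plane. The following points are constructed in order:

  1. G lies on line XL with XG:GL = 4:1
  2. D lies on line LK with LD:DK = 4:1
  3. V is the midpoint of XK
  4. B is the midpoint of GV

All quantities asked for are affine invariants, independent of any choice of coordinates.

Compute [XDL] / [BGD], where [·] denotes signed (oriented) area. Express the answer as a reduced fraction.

Assign K = (0, 0), X = (1, 0), L = (0, 1) — the answer is frame-independent, so this choice is without loss of generality.
1. G lies on line XL with XG:GL = 4:1 ⇒ G = (1/5, 4/5)
2. D lies on line LK with LD:DK = 4:1 ⇒ D = (0, 1/5)
3. V is the midpoint of XK ⇒ V = (1/2, 0)
4. B is the midpoint of GV ⇒ B = (7/20, 2/5)
2·[XDL] = -4/5, 2·[BGD] = 17/100
[XDL]:[BGD] = -4/5:17/100 = -80/17

[XDL]:[BGD] = -80/17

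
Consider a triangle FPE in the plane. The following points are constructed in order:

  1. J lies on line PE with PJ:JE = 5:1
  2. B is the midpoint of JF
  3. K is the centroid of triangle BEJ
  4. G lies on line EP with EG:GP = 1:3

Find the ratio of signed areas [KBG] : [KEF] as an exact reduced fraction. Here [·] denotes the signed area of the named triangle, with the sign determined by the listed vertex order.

[KBG]:[KEF] = 2/3

Choose coordinates F = (0, 0), P = (1, 0), E = (0, 1).
1. J lies on line PE with PJ:JE = 5:1 ⇒ J = (1/6, 5/6)
2. B is the midpoint of JF ⇒ B = (1/12, 5/12)
3. K is the centroid of triangle BEJ ⇒ K = (1/12, 3/4)
4. G lies on line EP with EG:GP = 1:3 ⇒ G = (1/4, 3/4)
2·[KBG] = 1/18, 2·[KEF] = 1/12
[KBG]:[KEF] = 1/18:1/12 = 2/3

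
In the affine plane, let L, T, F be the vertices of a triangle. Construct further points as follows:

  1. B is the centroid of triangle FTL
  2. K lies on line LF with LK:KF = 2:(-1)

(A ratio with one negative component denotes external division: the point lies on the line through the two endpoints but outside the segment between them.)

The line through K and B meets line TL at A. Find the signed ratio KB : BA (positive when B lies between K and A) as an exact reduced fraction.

KB:BA = 5

Assign L = (0, 0), T = (1, 0), F = (0, 1) — the answer is frame-independent, so this choice is without loss of generality.
1. B is the centroid of triangle FTL ⇒ B = (1/3, 1/3)
2. K lies on line LF with LK:KF = 2:(-1) ⇒ K = (0, 2)
line KB meets TL at A = (2/5, 0)
B = K + t·(A−K) with t = 5/6, so KB:BA = 5/6:1/6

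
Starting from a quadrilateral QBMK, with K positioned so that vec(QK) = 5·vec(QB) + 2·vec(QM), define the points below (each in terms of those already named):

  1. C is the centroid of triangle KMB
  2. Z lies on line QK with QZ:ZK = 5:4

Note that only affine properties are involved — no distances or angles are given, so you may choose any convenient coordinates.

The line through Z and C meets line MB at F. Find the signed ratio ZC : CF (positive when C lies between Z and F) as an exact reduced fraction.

Assign Q = (0, 0), B = (1, 0), M = (0, 1), K = (5, 2) — the answer is frame-independent, so this choice is without loss of generality.
1. C is the centroid of triangle KMB ⇒ C = (2, 1)
2. Z lies on line QK with QZ:ZK = 5:4 ⇒ Z = (25/9, 10/9)
line ZC meets MB at F = (1/4, 3/4)
C = Z + t·(F−Z) with t = 4/13, so ZC:CF = 4/13:9/13

ZC:CF = 4/9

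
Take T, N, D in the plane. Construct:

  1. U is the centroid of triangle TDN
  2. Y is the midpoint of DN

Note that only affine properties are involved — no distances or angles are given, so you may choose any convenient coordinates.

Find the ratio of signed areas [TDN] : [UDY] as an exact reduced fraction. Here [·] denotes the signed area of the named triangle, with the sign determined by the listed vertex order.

Choose coordinates T = (0, 0), N = (1, 0), D = (0, 1).
1. U is the centroid of triangle TDN ⇒ U = (1/3, 1/3)
2. Y is the midpoint of DN ⇒ Y = (1/2, 1/2)
2·[TDN] = -1, 2·[UDY] = -1/6
[TDN]:[UDY] = -1:-1/6 = 6

[TDN]:[UDY] = 6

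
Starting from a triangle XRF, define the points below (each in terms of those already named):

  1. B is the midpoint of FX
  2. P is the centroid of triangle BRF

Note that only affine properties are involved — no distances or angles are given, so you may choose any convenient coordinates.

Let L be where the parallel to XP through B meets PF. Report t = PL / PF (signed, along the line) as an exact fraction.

Assign X = (0, 0), R = (1, 0), F = (0, 1) — the answer is frame-independent, so this choice is without loss of generality.
1. B is the midpoint of FX ⇒ B = (0, 1/2)
2. P is the centroid of triangle BRF ⇒ P = (1/3, 1/2)
through B parallel to XP: direction (1/3, 1/2); meets PF at L = (1/6, 3/4)
L = P + t·(F−P) with t = 1/2

t = 1/2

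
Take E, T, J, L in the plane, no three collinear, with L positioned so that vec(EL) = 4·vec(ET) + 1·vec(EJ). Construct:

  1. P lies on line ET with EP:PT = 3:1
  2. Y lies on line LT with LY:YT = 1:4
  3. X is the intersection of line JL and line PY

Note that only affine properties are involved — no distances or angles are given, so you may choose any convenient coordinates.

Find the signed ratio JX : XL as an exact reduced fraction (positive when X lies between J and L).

JX:XL = -65

Assign E = (0, 0), T = (1, 0), J = (0, 1), L = (4, 1) — the answer is frame-independent, so this choice is without loss of generality.
1. P lies on line ET with EP:PT = 3:1 ⇒ P = (3/4, 0)
2. Y lies on line LT with LY:YT = 1:4 ⇒ Y = (17/5, 4/5)
3. X is the intersection of line JL and line PY ⇒ X = (65/16, 1)
X = J + t·(L−J) with t = 65/64, so JX:XL = t:(1−t) = 65/64:-1/64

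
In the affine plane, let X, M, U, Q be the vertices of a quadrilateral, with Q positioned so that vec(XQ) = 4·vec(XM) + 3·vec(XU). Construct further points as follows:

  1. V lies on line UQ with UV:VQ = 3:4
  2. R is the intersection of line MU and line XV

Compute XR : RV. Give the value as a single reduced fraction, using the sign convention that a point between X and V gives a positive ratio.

XR:RV = 7/18

Work in coordinates with X = (0, 0), M = (1, 0), U = (0, 1), Q = (4, 3).
1. V lies on line UQ with UV:VQ = 3:4 ⇒ V = (12/7, 13/7)
2. R is the intersection of line MU and line XV ⇒ R = (12/25, 13/25)
R = X + t·(V−X) with t = 7/25, so XR:RV = t:(1−t) = 7/25:18/25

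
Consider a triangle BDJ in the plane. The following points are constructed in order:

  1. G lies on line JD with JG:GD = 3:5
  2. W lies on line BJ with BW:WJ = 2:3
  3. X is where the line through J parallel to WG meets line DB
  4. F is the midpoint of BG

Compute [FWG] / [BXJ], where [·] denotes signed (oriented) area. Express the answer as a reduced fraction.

[FWG]:[BXJ] = 9/200

Assign B = (0, 0), D = (1, 0), J = (0, 1) — the answer is frame-independent, so this choice is without loss of generality.
1. G lies on line JD with JG:GD = 3:5 ⇒ G = (3/8, 5/8)
2. W lies on line BJ with BW:WJ = 2:3 ⇒ W = (0, 2/5)
3. X is where the line through J parallel to WG meets line DB ⇒ X = (-5/3, 0)
4. F is the midpoint of BG ⇒ F = (3/16, 5/16)
2·[FWG] = -3/40, 2·[BXJ] = -5/3
[FWG]:[BXJ] = -3/40:-5/3 = 9/200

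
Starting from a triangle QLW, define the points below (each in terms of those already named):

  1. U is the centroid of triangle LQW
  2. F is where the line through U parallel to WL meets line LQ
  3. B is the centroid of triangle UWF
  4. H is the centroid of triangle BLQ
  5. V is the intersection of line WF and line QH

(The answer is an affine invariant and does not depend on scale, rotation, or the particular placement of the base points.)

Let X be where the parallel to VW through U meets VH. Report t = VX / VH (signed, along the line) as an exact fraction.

t = 9/10

Choose coordinates Q = (0, 0), L = (1, 0), W = (0, 1).
1. U is the centroid of triangle LQW ⇒ U = (1/3, 1/3)
2. F is where the line through U parallel to WL meets line LQ ⇒ F = (2/3, 0)
3. B is the centroid of triangle UWF ⇒ B = (1/3, 4/9)
4. H is the centroid of triangle BLQ ⇒ H = (4/9, 4/27)
5. V is the intersection of line WF and line QH ⇒ V = (6/11, 2/11)
through U parallel to VW: direction (-6/11, 9/11); meets VH at X = (5/11, 5/33)
X = V + t·(H−V) with t = 9/10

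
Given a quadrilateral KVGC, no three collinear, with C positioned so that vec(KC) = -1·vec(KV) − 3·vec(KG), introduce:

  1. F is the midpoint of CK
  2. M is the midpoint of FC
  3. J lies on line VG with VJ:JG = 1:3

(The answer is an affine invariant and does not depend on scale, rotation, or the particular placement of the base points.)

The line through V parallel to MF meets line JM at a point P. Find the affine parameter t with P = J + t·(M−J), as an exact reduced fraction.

Assign K = (0, 0), V = (1, 0), G = (0, 1), C = (-1, -3) — the answer is frame-independent, so this choice is without loss of generality.
1. F is the midpoint of CK ⇒ F = (-1/2, -3/2)
2. M is the midpoint of FC ⇒ M = (-3/4, -9/4)
3. J lies on line VG with VJ:JG = 1:3 ⇒ J = (3/4, 1/4)
through V parallel to MF: direction (1/4, 3/4); meets JM at P = (3/2, 3/2)
P = J + t·(M−J) with t = -1/2

t = -1/2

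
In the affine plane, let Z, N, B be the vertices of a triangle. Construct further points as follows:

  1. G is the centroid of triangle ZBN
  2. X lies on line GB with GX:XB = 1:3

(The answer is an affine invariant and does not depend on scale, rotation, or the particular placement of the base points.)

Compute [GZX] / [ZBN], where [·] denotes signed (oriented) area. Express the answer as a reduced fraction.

Set Z = (0, 0), N = (1, 0), B = (0, 1); any affine frame gives the same invariant.
1. G is the centroid of triangle ZBN ⇒ G = (1/3, 1/3)
2. X lies on line GB with GX:XB = 1:3 ⇒ X = (1/4, 1/2)
2·[GZX] = -1/12, 2·[ZBN] = -1
[GZX]:[ZBN] = -1/12:-1 = 1/12

[GZX]:[ZBN] = 1/12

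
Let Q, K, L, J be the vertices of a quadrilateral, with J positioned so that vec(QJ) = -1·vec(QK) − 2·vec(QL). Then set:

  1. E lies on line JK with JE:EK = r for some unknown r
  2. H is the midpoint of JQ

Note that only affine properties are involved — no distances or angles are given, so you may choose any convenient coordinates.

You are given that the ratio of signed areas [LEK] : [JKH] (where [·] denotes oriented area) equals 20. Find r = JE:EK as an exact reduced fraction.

r = -4/5

Work in coordinates with Q = (0, 0), K = (1, 0), L = (0, 1), J = (-1, -2).
1. With JE:EK = r, write λ = r/(r+1) so E = J + λ·(K−J); E is affine-linear in λ
2. H is the midpoint of JQ ⇒ H = (-1/2, -1)
Every point depending on E is an affine combination of E and λ-independent points, so each such coordinate is linear in λ; the λ² term in each signed area is a multiple of (K−J)×(K−J) = 0, so 2·[LEK] and 2·[JKH] are each linear in λ. Evaluating at λ=0 and λ=1:
  2·[LEK] = -4·λ + 4,   2·[JKH] = 1
So [LEK]:[JKH] = (-4·λ + 4) / (1). Setting this equal to 20:
  -4·λ + 4 = 20·(1)  ⇒  λ = -4
Then r = λ/(1−λ) = (-4)/(5) = -4/5. Check: with r = -4/5, E = (-9, -10) and [LEK]:[JKH] = 20 as required.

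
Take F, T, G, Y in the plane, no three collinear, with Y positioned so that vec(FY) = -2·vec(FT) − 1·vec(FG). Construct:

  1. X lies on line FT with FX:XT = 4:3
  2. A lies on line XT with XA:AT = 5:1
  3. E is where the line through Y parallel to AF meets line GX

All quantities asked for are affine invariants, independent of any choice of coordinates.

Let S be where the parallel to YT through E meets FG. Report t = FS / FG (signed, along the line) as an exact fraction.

Choose coordinates F = (0, 0), T = (1, 0), G = (0, 1), Y = (-2, -1).
1. X lies on line FT with FX:XT = 4:3 ⇒ X = (4/7, 0)
2. A lies on line XT with XA:AT = 5:1 ⇒ A = (13/14, 0)
3. E is where the line through Y parallel to AF meets line GX ⇒ E = (8/7, -1)
through E parallel to YT: direction (3, 1); meets FG at S = (0, -29/21)
S = F + t·(G−F) with t = -29/21

t = -29/21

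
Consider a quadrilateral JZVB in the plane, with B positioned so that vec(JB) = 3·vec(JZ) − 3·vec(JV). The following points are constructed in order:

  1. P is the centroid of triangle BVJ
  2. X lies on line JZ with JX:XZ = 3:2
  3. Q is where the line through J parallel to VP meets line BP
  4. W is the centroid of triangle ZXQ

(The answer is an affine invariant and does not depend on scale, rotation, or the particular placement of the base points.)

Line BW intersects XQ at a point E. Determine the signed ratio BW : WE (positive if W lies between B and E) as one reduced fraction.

BW:WE = -23/5

Assign J = (0, 0), Z = (1, 0), V = (0, 1), B = (3, -3) — the answer is frame-independent, so this choice is without loss of generality.
1. P is the centroid of triangle BVJ ⇒ P = (1, -2/3)
2. X lies on line JZ with JX:XZ = 3:2 ⇒ X = (3/5, 0)
3. Q is where the line through J parallel to VP meets line BP ⇒ Q = (-1, 5/3)
4. W is the centroid of triangle ZXQ ⇒ W = (1/5, 5/9)
line BW meets XQ at E = (93/115, -5/23)
W = B + t·(E−B) with t = 23/18, so BW:WE = 23/18:-5/18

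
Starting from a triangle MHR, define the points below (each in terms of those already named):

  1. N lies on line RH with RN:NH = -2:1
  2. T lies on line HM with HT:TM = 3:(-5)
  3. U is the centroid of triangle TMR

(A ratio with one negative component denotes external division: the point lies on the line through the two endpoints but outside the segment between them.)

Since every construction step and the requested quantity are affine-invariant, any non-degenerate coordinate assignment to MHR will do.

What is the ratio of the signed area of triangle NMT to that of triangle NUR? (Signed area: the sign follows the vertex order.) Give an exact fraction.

Assign M = (0, 0), H = (1, 0), R = (0, 1) — the answer is frame-independent, so this choice is without loss of generality.
1. N lies on line RH with RN:NH = -2:1 ⇒ N = (2, -1)
2. T lies on line HM with HT:TM = 3:(-5) ⇒ T = (5/2, 0)
3. U is the centroid of triangle TMR ⇒ U = (5/6, 1/3)
2·[NMT] = -5/2, 2·[NUR] = 1/3
[NMT]:[NUR] = -5/2:1/3 = -15/2

[NMT]:[NUR] = -15/2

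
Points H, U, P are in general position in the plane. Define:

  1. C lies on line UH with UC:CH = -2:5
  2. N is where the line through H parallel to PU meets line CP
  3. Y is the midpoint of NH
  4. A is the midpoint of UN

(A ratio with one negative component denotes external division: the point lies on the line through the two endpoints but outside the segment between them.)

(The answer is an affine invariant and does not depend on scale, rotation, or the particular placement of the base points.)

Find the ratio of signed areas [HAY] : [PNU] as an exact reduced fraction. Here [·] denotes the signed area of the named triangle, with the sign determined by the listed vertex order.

Work in coordinates with H = (0, 0), U = (1, 0), P = (0, 1).
1. C lies on line UH with UC:CH = -2:5 ⇒ C = (5/3, 0)
2. N is where the line through H parallel to PU meets line CP ⇒ N = (-5/2, 5/2)
3. Y is the midpoint of NH ⇒ Y = (-5/4, 5/4)
4. A is the midpoint of UN ⇒ A = (-3/4, 5/4)
2·[HAY] = 5/8, 2·[PNU] = 1
[HAY]:[PNU] = 5/8:1 = 5/8

[HAY]:[PNU] = 5/8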